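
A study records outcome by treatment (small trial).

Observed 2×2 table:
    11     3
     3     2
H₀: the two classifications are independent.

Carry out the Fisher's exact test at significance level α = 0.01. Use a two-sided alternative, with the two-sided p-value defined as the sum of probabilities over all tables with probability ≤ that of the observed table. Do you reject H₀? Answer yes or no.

reject H₀: no

Margins: r₁=14, r₂=5, c₁=14, c₂=5, n=19
p_obs = C(14,11)·C(5,3)/C(19,14); sum pmf over tables with pmf ≤ p_obs
p-value (two-sided) = 0.56957
At α=0.01: p ≥ α → fail to reject H₀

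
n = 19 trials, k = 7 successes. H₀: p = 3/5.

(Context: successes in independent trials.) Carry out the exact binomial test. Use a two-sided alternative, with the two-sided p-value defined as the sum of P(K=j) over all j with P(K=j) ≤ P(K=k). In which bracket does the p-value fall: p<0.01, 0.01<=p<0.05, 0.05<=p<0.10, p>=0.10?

Exact binomial: n=19, k=7, p₀=3/5=0.6000
P(X=j) = C(n,j)·p₀^j·(1−p₀)^(n−j); p = Σ P(X=j) over j with P(X=j) ≤ P(X=7)
p-value (two-sided) = 0.05819
→ bracket: 0.05<=p<0.10

p-value bracket: 0.05<=p<0.10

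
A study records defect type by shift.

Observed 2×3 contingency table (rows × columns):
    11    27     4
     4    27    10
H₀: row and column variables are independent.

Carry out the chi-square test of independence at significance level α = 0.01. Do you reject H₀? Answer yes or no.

Row totals [42, 41], col totals [15, 54, 14], n=83
χ² = (11−7.59)²/7.59 + (27−27.33)²/27.33 + (4−7.08)²/7.08 + (4−7.41)²/7.41 + (27−26.67)²/26.67 + (10−6.92)²/6.92 = 5.8269
df = 2
p-value (upper-tail) = 0.05429
At α=0.01: p ≥ α → fail to reject H₀

reject H₀: no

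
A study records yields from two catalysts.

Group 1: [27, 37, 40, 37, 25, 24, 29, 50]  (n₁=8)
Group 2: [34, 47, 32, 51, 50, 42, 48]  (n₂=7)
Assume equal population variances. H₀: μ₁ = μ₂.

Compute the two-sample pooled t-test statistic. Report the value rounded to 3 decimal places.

test statistic = -2.252

x̄₁=33.625, s₁=8.975, n₁=8
x̄₂=43.429, s₂=7.700, n₂=7
s_p² = [7·8.975² + 6·7.700²]/13 = 70.7376
SE = √(s_p²·(1/8+1/7)) = 4.3529
t = (33.625−43.429)/4.3529 = -2.2522
df = 13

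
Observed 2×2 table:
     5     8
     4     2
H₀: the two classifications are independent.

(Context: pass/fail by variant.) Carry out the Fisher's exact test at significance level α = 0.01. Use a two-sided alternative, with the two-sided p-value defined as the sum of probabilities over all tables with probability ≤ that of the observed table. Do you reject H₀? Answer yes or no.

reject H₀: no

Margins: r₁=13, r₂=6, c₁=9, c₂=10, n=19
p_obs = C(13,5)·C(6,4)/C(19,9); sum pmf over tables with pmf ≤ p_obs
p-value (two-sided) = 0.34985
At α=0.01: p ≥ α → fail to reject H₀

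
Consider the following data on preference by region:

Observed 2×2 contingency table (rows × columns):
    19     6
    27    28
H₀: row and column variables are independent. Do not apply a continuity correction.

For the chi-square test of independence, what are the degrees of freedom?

df = (r−1)(c−1) = (2−1)·(2−1) = 1

degrees of freedom = 1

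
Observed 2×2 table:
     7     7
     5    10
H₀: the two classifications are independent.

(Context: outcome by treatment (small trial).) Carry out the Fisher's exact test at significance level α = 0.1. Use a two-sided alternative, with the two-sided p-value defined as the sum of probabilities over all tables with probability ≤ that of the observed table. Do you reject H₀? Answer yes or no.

reject H₀: no

Margins: r₁=14, r₂=15, c₁=12, c₂=17, n=29
p_obs = C(14,7)·C(15,5)/C(29,12); sum pmf over tables with pmf ≤ p_obs
p-value (two-sided) = 0.46214
At α=0.1: p ≥ α → fail to reject H₀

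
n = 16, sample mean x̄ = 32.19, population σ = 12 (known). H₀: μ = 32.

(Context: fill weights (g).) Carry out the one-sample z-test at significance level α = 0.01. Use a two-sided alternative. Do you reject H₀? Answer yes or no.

reject H₀: no

SE = σ/√n = 12/√16 = 3.0000
z = (x̄−μ₀)/SE = (32.19−32)/3.0000 = 0.0633
p-value (two-sided) = 0.94950
At α=0.01: p ≥ α → fail to reject H₀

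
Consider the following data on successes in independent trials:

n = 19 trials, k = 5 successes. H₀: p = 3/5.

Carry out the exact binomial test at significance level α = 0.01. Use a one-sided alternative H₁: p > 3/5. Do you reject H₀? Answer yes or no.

reject H₀: no

Exact binomial: n=19, k=5, p₀=3/5=0.6000
P(X≥5) from Σ C(n,i)·p₀^i·(1−p₀)^(n−i)
p-value (one-sided, H₁ greater) = 0.99936
At α=0.01: p ≥ α → fail to reject H₀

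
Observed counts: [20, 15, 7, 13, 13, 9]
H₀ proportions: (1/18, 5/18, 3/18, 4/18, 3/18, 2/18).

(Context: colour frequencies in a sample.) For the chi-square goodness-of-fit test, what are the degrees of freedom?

df = k − 1 = 6 − 1 = 5

degrees of freedom = 5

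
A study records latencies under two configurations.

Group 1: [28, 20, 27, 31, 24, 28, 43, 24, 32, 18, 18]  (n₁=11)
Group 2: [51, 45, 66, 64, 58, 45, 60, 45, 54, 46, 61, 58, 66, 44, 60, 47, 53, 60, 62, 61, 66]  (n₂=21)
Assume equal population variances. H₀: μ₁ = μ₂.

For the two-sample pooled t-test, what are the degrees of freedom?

degrees of freedom = 30

df = n₁ + n₂ − 2 = 11 + 21 − 2 = 30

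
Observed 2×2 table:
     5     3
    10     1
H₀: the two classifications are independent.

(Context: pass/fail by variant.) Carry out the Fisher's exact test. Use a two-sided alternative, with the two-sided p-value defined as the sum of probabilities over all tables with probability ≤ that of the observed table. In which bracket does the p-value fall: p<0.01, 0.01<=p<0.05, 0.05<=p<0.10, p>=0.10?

p-value bracket: p>=0.10

Margins: r₁=8, r₂=11, c₁=15, c₂=4, n=19
p_obs = C(8,5)·C(11,10)/C(19,15); sum pmf over tables with pmf ≤ p_obs
p-value (two-sided) = 0.26213
→ bracket: p>=0.10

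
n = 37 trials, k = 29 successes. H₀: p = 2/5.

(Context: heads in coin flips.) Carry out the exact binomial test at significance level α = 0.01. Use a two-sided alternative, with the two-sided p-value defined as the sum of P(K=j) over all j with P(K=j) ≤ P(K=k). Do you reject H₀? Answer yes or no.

reject H₀: yes

Exact binomial: n=37, k=29, p₀=2/5=0.4000
P(X=j) = C(n,j)·p₀^j·(1−p₀)^(n−j); p = Σ P(X=j) over j with P(X=j) ≤ P(X=29)
p-value (two-sided) = 0.00000
At α=0.01: p < α → reject H₀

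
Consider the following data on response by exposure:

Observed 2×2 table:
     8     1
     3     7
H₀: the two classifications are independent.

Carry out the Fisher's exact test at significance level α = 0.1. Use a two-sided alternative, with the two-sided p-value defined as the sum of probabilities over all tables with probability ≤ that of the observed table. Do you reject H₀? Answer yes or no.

Margins: r₁=9, r₂=10, c₁=11, c₂=8, n=19
p_obs = C(9,8)·C(10,3)/C(19,11); sum pmf over tables with pmf ≤ p_obs
p-value (two-sided) = 0.01977
At α=0.1: p < α → reject H₀

reject H₀: yes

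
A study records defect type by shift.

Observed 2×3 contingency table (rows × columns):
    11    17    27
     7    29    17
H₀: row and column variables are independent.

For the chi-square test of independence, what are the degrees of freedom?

degrees of freedom = 2

df = (r−1)(c−1) = (2−1)·(3−1) = 2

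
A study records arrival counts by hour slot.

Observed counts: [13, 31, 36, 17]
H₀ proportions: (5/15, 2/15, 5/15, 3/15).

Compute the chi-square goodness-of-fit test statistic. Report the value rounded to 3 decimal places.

test statistic = 37.510

n = 97; E_i = n·p_i = [32.33, 12.93, 32.33, 19.40]
χ² = (13−32.33)²/32.33 + (31−12.93)²/12.93 + (36−32.33)²/32.33 + (17−19.40)²/19.40 = 37.5103
df = 3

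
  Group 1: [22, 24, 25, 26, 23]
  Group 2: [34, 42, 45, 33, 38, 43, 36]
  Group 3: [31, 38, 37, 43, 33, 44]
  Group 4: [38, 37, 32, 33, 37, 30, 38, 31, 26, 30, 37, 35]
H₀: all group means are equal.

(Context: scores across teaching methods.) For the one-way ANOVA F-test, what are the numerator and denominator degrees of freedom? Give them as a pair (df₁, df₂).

k = 4 groups, N = 30 total
df = (k−1, N−k) = (4−1, 30−4) = (3, 26)

degrees of freedom = [3, 26]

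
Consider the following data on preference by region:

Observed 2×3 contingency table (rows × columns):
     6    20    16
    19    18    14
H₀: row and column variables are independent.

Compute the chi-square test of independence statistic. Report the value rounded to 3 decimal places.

Row totals [42, 51], col totals [25, 38, 30], n=93
χ² = (6−11.29)²/11.29 + (20−17.16)²/17.16 + (16−13.55)²/13.55 + (19−13.71)²/13.71 + (18−20.84)²/20.84 + (14−16.45)²/16.45 = 6.1856
df = 2

test statistic = 6.186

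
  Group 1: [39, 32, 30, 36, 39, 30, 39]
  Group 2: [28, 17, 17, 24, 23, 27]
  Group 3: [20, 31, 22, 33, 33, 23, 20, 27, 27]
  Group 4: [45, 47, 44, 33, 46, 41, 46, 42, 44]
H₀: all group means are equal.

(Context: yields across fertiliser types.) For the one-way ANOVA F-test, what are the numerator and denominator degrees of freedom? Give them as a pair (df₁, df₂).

k = 4 groups, N = 31 total
df = (k−1, N−k) = (4−1, 31−4) = (3, 27)

degrees of freedom = [3, 27]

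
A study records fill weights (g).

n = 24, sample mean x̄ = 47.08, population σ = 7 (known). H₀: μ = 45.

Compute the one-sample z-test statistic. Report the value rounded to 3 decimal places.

test statistic = 1.456

SE = σ/√n = 7/√24 = 1.4289
z = (x̄−μ₀)/SE = (47.08−45)/1.4289 = 1.4557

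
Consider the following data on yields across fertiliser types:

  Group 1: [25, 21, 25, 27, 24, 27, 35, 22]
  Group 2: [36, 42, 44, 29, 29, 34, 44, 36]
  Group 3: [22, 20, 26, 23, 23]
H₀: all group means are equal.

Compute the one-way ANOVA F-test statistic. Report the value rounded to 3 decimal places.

test statistic = 16.603

Group means [25.75, 36.75, 22.80], grand mean 29.238
SSB = Σnᵢ(x̄ᵢ−x̄)² = 756.010; SSW = ΣΣ(x−x̄ᵢ)² = 409.800
MSB = 756.010/2 = 378.0048; MSW = 409.800/18 = 22.7667
F = MSB/MSW = 16.6034
df = (2, 18)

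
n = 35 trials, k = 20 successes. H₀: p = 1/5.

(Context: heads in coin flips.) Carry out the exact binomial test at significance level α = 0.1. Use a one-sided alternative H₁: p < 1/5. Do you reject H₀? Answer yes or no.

Exact binomial: n=35, k=20, p₀=1/5=0.2000
P(X≤20) from Σ C(n,i)·p₀^i·(1−p₀)^(n−i)
p-value (one-sided, H₁ less) = 1.00000
At α=0.1: p ≥ α → fail to reject H₀

reject H₀: no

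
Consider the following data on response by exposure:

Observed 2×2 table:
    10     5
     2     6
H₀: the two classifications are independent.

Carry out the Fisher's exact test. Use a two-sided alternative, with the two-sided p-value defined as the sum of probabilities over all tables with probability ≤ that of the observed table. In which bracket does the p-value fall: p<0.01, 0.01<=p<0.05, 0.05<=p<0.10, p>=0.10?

p-value bracket: 0.05<=p<0.10

Margins: r₁=15, r₂=8, c₁=12, c₂=11, n=23
p_obs = C(15,10)·C(8,2)/C(23,12); sum pmf over tables with pmf ≤ p_obs
p-value (two-sided) = 0.08938
→ bracket: 0.05<=p<0.10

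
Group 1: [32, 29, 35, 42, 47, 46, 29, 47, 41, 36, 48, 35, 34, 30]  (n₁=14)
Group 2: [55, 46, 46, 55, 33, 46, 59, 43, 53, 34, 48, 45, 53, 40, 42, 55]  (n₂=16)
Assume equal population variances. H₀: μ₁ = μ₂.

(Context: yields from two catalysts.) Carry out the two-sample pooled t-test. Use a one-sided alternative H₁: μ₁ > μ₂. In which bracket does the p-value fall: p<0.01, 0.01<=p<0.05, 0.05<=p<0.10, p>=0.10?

p-value bracket: p>=0.10

x̄₁=37.929, s₁=7.076, n₁=14
x̄₂=47.062, s₂=7.620, n₂=16
s_p² = [13·7.076² + 15·7.620²]/28 = 54.3524
SE = √(s_p²·(1/14+1/16)) = 2.6980
t = (37.929−47.062)/2.6980 = -3.3854
df = 28
p-value (one-sided, H₁ greater) = 0.99894
→ bracket: p>=0.10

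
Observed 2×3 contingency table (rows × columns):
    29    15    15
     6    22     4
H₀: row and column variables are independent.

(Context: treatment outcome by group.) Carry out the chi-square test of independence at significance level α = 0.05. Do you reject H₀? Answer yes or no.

reject H₀: yes

Row totals [59, 32], col totals [35, 37, 19], n=91
χ² = (29−22.69)²/22.69 + (15−23.99)²/23.99 + (15−12.32)²/12.32 + (6−12.31)²/12.31 + (22−13.01)²/13.01 + (4−6.68)²/6.68 = 16.2243
df = 2
p-value (upper-tail) = 0.00030
At α=0.05: p < α → reject H₀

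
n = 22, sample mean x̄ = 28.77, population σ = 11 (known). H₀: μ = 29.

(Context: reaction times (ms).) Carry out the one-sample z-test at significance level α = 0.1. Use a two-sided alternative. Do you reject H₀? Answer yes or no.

SE = σ/√n = 11/√22 = 2.3452
z = (x̄−μ₀)/SE = (28.77−29)/2.3452 = -0.0981
p-value (two-sided) = 0.92187
At α=0.1: p ≥ α → fail to reject H₀

reject H₀: no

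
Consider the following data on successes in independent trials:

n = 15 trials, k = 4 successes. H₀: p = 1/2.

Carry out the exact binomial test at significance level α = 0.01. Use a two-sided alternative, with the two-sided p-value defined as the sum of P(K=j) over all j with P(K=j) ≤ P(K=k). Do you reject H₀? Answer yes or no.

Exact binomial: n=15, k=4, p₀=1/2=0.5000
P(X=j) = C(n,j)·p₀^j·(1−p₀)^(n−j); p = Σ P(X=j) over j with P(X=j) ≤ P(X=4)
p-value (two-sided) = 0.11847
At α=0.01: p ≥ α → fail to reject H₀

reject H₀: no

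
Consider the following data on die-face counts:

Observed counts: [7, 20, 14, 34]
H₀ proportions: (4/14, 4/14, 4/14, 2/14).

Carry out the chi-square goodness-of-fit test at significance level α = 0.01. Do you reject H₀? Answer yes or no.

reject H₀: yes

n = 75; E_i = n·p_i = [21.43, 21.43, 21.43, 10.71]
χ² = (7−21.43)²/21.43 + (20−21.43)²/21.43 + (14−21.43)²/21.43 + (34−10.71)²/10.71 = 62.9933
df = 3
p-value (upper-tail) = 0.00000
At α=0.01: p < α → reject H₀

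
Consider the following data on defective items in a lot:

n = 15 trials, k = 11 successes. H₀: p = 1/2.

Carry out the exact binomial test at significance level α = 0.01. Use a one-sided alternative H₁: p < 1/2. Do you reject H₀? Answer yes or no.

reject H₀: no

Exact binomial: n=15, k=11, p₀=1/2=0.5000
P(X≤11) from Σ C(n,i)·p₀^i·(1−p₀)^(n−i)
p-value (one-sided, H₁ less) = 0.98242
At α=0.01: p ≥ α → fail to reject H₀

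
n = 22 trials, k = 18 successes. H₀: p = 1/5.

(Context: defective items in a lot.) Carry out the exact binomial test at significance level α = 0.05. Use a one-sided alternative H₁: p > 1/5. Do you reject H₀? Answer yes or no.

reject H₀: yes

Exact binomial: n=22, k=18, p₀=1/5=0.2000
P(X≥18) from Σ C(n,i)·p₀^i·(1−p₀)^(n−i)
p-value (one-sided, H₁ greater) = 0.00000
At α=0.05: p < α → reject H₀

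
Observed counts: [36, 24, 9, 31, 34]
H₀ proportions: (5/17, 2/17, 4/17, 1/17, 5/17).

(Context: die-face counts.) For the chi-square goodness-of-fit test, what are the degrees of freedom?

degrees of freedom = 4

df = k − 1 = 5 − 1 = 4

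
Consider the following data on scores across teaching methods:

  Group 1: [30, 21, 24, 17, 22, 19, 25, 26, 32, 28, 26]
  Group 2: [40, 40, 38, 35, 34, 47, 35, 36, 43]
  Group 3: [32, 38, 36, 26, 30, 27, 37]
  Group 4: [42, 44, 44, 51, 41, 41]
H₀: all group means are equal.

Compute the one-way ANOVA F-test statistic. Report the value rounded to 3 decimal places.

test statistic = 30.125

Group means [24.55, 38.67, 32.29, 43.83], grand mean 33.545
SSB = Σnᵢ(x̄ᵢ−x̄)² = 1773.193; SSW = ΣΣ(x−x̄ᵢ)² = 568.989
MSB = 1773.193/3 = 591.0642; MSW = 568.989/29 = 19.6203
F = MSB/MSW = 30.1251
df = (3, 29)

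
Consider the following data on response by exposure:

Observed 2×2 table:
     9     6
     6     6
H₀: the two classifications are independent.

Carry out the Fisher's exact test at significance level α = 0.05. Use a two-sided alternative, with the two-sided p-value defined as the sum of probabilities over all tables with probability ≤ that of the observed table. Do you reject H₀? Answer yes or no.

reject H₀: no

Margins: r₁=15, r₂=12, c₁=15, c₂=12, n=27
p_obs = C(15,9)·C(12,6)/C(27,15); sum pmf over tables with pmf ≤ p_obs
p-value (two-sided) = 0.70682
At α=0.05: p ≥ α → fail to reject H₀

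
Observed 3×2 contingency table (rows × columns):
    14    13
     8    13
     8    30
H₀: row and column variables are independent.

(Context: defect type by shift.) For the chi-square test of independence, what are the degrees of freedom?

degrees of freedom = 2

df = (r−1)(c−1) = (3−1)·(2−1) = 2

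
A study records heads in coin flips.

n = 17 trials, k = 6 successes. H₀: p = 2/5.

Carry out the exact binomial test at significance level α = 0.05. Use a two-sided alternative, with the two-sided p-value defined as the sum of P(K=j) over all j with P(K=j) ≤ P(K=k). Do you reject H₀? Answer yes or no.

reject H₀: no

Exact binomial: n=17, k=6, p₀=2/5=0.4000
P(X=j) = C(n,j)·p₀^j·(1−p₀)^(n−j); p = Σ P(X=j) over j with P(X=j) ≤ P(X=6)
p-value (two-sided) = 0.80733
At α=0.05: p ≥ α → fail to reject H₀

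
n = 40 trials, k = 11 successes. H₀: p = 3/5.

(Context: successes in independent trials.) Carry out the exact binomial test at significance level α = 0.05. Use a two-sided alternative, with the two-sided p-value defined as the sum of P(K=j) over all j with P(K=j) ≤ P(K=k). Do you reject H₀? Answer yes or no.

reject H₀: yes

Exact binomial: n=40, k=11, p₀=3/5=0.6000
P(X=j) = C(n,j)·p₀^j·(1−p₀)^(n−j); p = Σ P(X=j) over j with P(X=j) ≤ P(X=11)
p-value (two-sided) = 0.00006
At α=0.05: p < α → reject H₀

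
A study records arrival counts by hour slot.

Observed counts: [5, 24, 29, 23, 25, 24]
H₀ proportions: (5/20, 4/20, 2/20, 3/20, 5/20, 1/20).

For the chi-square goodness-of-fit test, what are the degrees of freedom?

degrees of freedom = 5

df = k − 1 = 6 − 1 = 5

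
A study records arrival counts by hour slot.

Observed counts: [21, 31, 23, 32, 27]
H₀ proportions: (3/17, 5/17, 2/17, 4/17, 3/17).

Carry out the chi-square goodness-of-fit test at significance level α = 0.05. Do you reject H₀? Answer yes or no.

n = 134; E_i = n·p_i = [23.65, 39.41, 15.76, 31.53, 23.65]
χ² = (21−23.65)²/23.65 + (31−39.41)²/39.41 + (23−15.76)²/15.76 + (32−31.53)²/31.53 + (27−23.65)²/23.65 = 5.8948
df = 4
p-value (upper-tail) = 0.20715
At α=0.05: p ≥ α → fail to reject H₀

reject H₀: no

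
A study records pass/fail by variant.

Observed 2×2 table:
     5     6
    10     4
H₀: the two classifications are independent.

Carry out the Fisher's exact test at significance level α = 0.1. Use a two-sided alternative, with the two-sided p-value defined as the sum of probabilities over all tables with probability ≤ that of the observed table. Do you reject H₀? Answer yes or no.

reject H₀: no

Margins: r₁=11, r₂=14, c₁=15, c₂=10, n=25
p_obs = C(11,5)·C(14,10)/C(25,15); sum pmf over tables with pmf ≤ p_obs
p-value (two-sided) = 0.24063
At α=0.1: p ≥ α → fail to reject H₀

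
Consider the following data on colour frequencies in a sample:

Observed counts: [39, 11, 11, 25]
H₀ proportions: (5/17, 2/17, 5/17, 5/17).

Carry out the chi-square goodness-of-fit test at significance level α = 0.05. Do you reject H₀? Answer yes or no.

n = 86; E_i = n·p_i = [25.29, 10.12, 25.29, 25.29]
χ² = (39−25.29)²/25.29 + (11−10.12)²/10.12 + (11−25.29)²/25.29 + (25−25.29)²/25.29 = 15.5849
df = 3
p-value (upper-tail) = 0.00138
At α=0.05: p < α → reject H₀

reject H₀: yes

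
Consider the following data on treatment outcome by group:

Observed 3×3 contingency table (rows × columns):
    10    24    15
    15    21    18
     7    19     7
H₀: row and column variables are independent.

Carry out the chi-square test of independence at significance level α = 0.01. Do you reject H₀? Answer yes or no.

reject H₀: no

Row totals [49, 54, 33], col totals [32, 64, 40], n=136
χ² = (10−11.53)²/11.53 + (24−23.06)²/23.06 + (15−14.41)²/14.41 + (15−12.71)²/12.71 + (21−25.41)²/25.41 + (18−15.88)²/15.88 + (7−7.76)²/7.76 + (19−15.53)²/15.53 + (7−9.71)²/9.71 = 3.3331
df = 4
p-value (upper-tail) = 0.50370
At α=0.01: p ≥ α → fail to reject H₀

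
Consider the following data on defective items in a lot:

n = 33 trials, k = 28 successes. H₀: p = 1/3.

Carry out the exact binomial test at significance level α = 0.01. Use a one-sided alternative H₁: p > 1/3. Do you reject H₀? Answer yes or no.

Exact binomial: n=33, k=28, p₀=1/3=0.3333
P(X≥28) from Σ C(n,i)·p₀^i·(1−p₀)^(n−i)
p-value (one-sided, H₁ greater) = 0.00000
At α=0.01: p < α → reject H₀

reject H₀: yes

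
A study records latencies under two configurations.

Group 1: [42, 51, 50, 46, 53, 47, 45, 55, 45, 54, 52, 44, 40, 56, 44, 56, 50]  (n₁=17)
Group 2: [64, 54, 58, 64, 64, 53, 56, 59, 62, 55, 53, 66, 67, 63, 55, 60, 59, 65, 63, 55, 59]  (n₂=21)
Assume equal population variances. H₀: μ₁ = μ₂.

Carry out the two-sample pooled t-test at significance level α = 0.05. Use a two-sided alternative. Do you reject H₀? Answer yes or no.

x̄₁=48.824, s₁=5.090, n₁=17
x̄₂=59.714, s₂=4.529, n₂=21
s_p² = [16·5.090² + 20·4.529²]/36 = 22.9099
SE = √(s_p²·(1/17+1/21)) = 1.5616
t = (48.824−59.714)/1.5616 = -6.9741
df = 36
p-value (two-sided) = 0.00000
At α=0.05: p < α → reject H₀

reject H₀: yes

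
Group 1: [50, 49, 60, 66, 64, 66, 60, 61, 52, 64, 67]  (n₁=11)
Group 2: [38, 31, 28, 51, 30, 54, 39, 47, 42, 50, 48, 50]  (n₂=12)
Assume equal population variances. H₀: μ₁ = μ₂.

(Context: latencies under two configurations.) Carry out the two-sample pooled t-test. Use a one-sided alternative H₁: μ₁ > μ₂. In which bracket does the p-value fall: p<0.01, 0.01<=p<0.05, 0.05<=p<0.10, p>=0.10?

x̄₁=59.909, s₁=6.625, n₁=11
x̄₂=42.333, s₂=9.039, n₂=12
s_p² = [10·6.625² + 11·9.039²]/21 = 63.6941
SE = √(s_p²·(1/11+1/12)) = 3.3314
t = (59.909−42.333)/3.3314 = 5.2758
df = 21
p-value (one-sided, H₁ greater) = 0.00002
→ bracket: p<0.01

p-value bracket: p<0.01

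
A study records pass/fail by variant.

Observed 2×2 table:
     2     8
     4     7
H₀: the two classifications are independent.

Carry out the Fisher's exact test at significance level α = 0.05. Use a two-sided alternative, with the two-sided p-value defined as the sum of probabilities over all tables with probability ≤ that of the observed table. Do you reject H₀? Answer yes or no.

Margins: r₁=10, r₂=11, c₁=6, c₂=15, n=21
p_obs = C(10,2)·C(11,4)/C(21,6); sum pmf over tables with pmf ≤ p_obs
p-value (two-sided) = 0.63512
At α=0.05: p ≥ α → fail to reject H₀

reject H₀: no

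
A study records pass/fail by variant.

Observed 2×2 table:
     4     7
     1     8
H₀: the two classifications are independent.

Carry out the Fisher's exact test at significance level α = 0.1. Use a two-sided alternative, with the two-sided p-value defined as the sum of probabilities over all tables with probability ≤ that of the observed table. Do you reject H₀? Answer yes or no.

Margins: r₁=11, r₂=9, c₁=5, c₂=15, n=20
p_obs = C(11,4)·C(9,1)/C(20,5); sum pmf over tables with pmf ≤ p_obs
p-value (two-sided) = 0.31889
At α=0.1: p ≥ α → fail to reject H₀

reject H₀: no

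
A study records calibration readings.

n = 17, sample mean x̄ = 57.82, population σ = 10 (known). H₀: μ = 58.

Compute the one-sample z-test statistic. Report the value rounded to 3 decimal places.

SE = σ/√n = 10/√17 = 2.4254
z = (x̄−μ₀)/SE = (57.82−58)/2.4254 = -0.0742

test statistic = -0.074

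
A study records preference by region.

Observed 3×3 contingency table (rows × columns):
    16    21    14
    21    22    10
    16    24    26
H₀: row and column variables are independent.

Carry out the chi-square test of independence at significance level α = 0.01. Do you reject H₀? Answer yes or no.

reject H₀: no

Row totals [51, 53, 66], col totals [53, 67, 50], n=170
χ² = (16−15.90)²/15.90 + (21−20.10)²/20.10 + (14−15.00)²/15.00 + (21−16.52)²/16.52 + (22−20.89)²/20.89 + (10−15.59)²/15.59 + (16−20.58)²/20.58 + (24−26.01)²/26.01 + (26−19.41)²/19.41 = 6.7923
df = 4
p-value (upper-tail) = 0.14728
At α=0.01: p ≥ α → fail to reject H₀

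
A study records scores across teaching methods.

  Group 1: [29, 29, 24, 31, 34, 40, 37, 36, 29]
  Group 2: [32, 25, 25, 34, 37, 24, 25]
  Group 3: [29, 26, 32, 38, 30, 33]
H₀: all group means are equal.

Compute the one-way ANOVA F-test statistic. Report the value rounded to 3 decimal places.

test statistic = 0.908

Group means [32.11, 28.86, 31.33], grand mean 30.864
SSB = Σnᵢ(x̄ᵢ−x̄)² = 43.512; SSW = ΣΣ(x−x̄ᵢ)² = 455.079
MSB = 43.512/2 = 21.7558; MSW = 455.079/19 = 23.9515
F = MSB/MSW = 0.9083
df = (2, 19)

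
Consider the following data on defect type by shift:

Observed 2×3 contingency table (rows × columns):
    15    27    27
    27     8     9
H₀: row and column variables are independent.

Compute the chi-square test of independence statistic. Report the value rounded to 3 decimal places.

Row totals [69, 44], col totals [42, 35, 36], n=113
χ² = (15−25.65)²/25.65 + (27−21.37)²/21.37 + (27−21.98)²/21.98 + (27−16.35)²/16.35 + (8−13.63)²/13.63 + (9−14.02)²/14.02 = 18.0977
df = 2

test statistic = 18.098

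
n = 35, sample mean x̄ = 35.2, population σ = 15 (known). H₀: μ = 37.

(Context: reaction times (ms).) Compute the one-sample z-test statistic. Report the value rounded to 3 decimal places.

SE = σ/√n = 15/√35 = 2.5355
z = (x̄−μ₀)/SE = (35.2−37)/2.5355 = -0.7099

test statistic = -0.710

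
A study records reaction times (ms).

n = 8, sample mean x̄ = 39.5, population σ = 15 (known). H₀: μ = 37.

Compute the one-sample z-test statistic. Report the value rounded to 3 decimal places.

SE = σ/√n = 15/√8 = 5.3033
z = (x̄−μ₀)/SE = (39.5−37)/5.3033 = 0.4714

test statistic = 0.471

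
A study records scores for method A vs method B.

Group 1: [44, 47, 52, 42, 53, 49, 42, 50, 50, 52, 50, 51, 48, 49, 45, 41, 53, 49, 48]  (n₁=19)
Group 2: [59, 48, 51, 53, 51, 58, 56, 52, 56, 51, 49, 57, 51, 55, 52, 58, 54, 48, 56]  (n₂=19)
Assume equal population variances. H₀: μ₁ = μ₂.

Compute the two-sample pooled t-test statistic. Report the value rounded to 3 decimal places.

x̄₁=48.158, s₁=3.746, n₁=19
x̄₂=53.421, s₂=3.453, n₂=19
s_p² = [18·3.746² + 18·3.453²]/36 = 12.9766
SE = √(s_p²·(1/19+1/19)) = 1.1687
t = (48.158−53.421)/1.1687 = -4.5033
df = 36

test statistic = -4.503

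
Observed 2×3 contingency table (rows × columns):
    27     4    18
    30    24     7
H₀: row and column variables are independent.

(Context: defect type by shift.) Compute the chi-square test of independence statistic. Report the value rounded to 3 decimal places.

test statistic = 18.191

Row totals [49, 61], col totals [57, 28, 25], n=110
χ² = (27−25.39)²/25.39 + (4−12.47)²/12.47 + (18−11.14)²/11.14 + (30−31.61)²/31.61 + (24−15.53)²/15.53 + (7−13.86)²/13.86 = 18.1910
df = 2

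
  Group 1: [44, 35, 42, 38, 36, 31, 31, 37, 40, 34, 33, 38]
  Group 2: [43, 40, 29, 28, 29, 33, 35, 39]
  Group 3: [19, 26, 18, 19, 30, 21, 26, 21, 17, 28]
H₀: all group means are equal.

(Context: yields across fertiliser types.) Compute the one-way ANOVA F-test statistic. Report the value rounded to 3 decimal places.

Group means [36.58, 34.50, 22.50], grand mean 31.333
SSB = Σnᵢ(x̄ᵢ−x̄)² = 1191.250; SSW = ΣΣ(x−x̄ᵢ)² = 603.417
MSB = 1191.250/2 = 595.6250; MSW = 603.417/27 = 22.3488
F = MSB/MSW = 26.6514
df = (2, 27)

test statistic = 26.651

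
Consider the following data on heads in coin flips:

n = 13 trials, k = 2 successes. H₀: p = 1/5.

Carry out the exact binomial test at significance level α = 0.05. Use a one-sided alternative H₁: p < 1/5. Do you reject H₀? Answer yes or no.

reject H₀: no

Exact binomial: n=13, k=2, p₀=1/5=0.2000
P(X≤2) from Σ C(n,i)·p₀^i·(1−p₀)^(n−i)
p-value (one-sided, H₁ less) = 0.50165
At α=0.05: p ≥ α → fail to reject H₀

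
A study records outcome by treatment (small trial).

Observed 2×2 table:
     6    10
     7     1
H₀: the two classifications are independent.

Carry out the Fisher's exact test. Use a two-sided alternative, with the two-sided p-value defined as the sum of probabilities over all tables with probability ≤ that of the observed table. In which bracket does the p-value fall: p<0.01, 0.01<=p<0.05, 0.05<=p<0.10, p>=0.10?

p-value bracket: 0.01<=p<0.05

Margins: r₁=16, r₂=8, c₁=13, c₂=11, n=24
p_obs = C(16,6)·C(8,7)/C(24,13); sum pmf over tables with pmf ≤ p_obs
p-value (two-sided) = 0.03347
→ bracket: 0.01<=p<0.05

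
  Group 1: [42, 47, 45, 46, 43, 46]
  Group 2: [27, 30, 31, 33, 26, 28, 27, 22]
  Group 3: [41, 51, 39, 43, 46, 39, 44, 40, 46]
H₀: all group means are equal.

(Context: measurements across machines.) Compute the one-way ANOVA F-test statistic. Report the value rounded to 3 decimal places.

test statistic = 58.432

Group means [44.83, 28.00, 43.22], grand mean 38.348
SSB = Σnᵢ(x̄ᵢ−x̄)² = 1322.829; SSW = ΣΣ(x−x̄ᵢ)² = 226.389
MSB = 1322.829/2 = 661.4143; MSW = 226.389/20 = 11.3194
F = MSB/MSW = 58.4317
df = (2, 20)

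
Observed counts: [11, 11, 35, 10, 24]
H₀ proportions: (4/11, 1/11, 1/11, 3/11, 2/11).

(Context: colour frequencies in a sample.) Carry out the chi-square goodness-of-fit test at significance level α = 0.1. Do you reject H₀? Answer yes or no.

n = 91; E_i = n·p_i = [33.09, 8.27, 8.27, 24.82, 16.55]
χ² = (11−33.09)²/33.09 + (11−8.27)²/8.27 + (35−8.27)²/8.27 + (10−24.82)²/24.82 + (24−16.55)²/16.55 = 114.2024
df = 4
p-value (upper-tail) = 0.00000
At α=0.1: p < α → reject H₀

reject H₀: yes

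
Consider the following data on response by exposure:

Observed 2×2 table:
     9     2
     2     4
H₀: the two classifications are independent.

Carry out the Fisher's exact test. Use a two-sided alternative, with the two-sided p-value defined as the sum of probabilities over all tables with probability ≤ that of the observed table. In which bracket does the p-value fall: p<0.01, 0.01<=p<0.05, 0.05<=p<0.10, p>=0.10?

Margins: r₁=11, r₂=6, c₁=11, c₂=6, n=17
p_obs = C(11,9)·C(6,2)/C(17,11); sum pmf over tables with pmf ≤ p_obs
p-value (two-sided) = 0.10941
→ bracket: p>=0.10

p-value bracket: p>=0.10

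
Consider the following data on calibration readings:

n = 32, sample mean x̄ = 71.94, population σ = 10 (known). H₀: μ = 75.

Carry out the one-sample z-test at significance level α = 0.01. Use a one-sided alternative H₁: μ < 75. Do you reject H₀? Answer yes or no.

reject H₀: no

SE = σ/√n = 10/√32 = 1.7678
z = (x̄−μ₀)/SE = (71.94−75)/1.7678 = -1.7310
p-value (one-sided, H₁ less) = 0.04173
At α=0.01: p ≥ α → fail to reject H₀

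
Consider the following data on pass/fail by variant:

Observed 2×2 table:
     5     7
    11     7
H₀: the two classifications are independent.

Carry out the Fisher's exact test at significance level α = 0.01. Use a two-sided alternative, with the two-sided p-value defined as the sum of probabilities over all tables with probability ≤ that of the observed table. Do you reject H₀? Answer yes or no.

reject H₀: no

Margins: r₁=12, r₂=18, c₁=16, c₂=14, n=30
p_obs = C(12,5)·C(18,11)/C(30,16); sum pmf over tables with pmf ≤ p_obs
p-value (two-sided) = 0.45717
At α=0.01: p ≥ α → fail to reject H₀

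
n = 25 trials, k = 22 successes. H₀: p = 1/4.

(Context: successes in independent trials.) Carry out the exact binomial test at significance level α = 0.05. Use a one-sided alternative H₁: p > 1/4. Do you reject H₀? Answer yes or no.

reject H₀: yes

Exact binomial: n=25, k=22, p₀=1/4=0.2500
P(X≥22) from Σ C(n,i)·p₀^i·(1−p₀)^(n−i)
p-value (one-sided, H₁ greater) = 0.00000
At α=0.05: p < α → reject H₀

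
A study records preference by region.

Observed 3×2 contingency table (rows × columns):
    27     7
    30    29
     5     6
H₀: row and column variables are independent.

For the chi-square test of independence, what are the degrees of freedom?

degrees of freedom = 2

df = (r−1)(c−1) = (3−1)·(2−1) = 2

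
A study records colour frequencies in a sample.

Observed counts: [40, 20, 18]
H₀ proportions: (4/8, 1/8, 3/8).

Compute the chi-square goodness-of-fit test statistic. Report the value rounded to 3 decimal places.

test statistic = 15.128

n = 78; E_i = n·p_i = [39.00, 9.75, 29.25]
χ² = (40−39.00)²/39.00 + (20−9.75)²/9.75 + (18−29.25)²/29.25 = 15.1282
df = 2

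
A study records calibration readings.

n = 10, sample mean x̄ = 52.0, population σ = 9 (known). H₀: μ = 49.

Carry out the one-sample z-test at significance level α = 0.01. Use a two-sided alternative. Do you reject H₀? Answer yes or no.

SE = σ/√n = 9/√10 = 2.8460
z = (x̄−μ₀)/SE = (52.0−49)/2.8460 = 1.0541
p-value (two-sided) = 0.29184
At α=0.01: p ≥ α → fail to reject H₀

reject H₀: no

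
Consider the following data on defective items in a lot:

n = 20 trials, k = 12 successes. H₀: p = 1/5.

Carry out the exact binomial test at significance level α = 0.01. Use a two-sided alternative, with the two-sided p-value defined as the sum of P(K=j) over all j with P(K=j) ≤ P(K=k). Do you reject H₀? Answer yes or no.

Exact binomial: n=20, k=12, p₀=1/5=0.2000
P(X=j) = C(n,j)·p₀^j·(1−p₀)^(n−j); p = Σ P(X=j) over j with P(X=j) ≤ P(X=12)
p-value (two-sided) = 0.00010
At α=0.01: p < α → reject H₀

reject H₀: yes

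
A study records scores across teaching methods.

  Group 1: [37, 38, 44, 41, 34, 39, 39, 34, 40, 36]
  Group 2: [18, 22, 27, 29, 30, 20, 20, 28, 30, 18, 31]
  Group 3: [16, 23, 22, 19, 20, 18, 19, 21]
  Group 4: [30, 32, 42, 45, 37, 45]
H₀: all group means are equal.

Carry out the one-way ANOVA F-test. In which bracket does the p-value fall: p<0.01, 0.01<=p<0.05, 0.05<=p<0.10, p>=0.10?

p-value bracket: p<0.01

Group means [38.20, 24.82, 19.75, 38.50], grand mean 29.829
SSB = Σnᵢ(x̄ᵢ−x̄)² = 2240.735; SSW = ΣΣ(x−x̄ᵢ)² = 608.236
MSB = 2240.735/3 = 746.9117; MSW = 608.236/31 = 19.6205
F = MSB/MSW = 38.0679
df = (3, 31)
p-value (upper-tail) = 0.00000
→ bracket: p<0.01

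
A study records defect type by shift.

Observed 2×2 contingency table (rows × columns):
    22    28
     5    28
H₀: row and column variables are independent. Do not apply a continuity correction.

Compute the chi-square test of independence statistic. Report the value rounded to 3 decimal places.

test statistic = 7.538

Row totals [50, 33], col totals [27, 56], n=83
χ² = (22−16.27)²/16.27 + (28−33.73)²/33.73 + (5−10.73)²/10.73 + (28−22.27)²/22.27 = 7.5380
df = 1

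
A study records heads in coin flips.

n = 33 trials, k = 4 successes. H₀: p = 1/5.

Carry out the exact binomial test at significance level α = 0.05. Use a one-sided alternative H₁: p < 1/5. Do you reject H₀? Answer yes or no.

Exact binomial: n=33, k=4, p₀=1/5=0.2000
P(X≤4) from Σ C(n,i)·p₀^i·(1−p₀)^(n−i)
p-value (one-sided, H₁ less) = 0.18213
At α=0.05: p ≥ α → fail to reject H₀

reject H₀: no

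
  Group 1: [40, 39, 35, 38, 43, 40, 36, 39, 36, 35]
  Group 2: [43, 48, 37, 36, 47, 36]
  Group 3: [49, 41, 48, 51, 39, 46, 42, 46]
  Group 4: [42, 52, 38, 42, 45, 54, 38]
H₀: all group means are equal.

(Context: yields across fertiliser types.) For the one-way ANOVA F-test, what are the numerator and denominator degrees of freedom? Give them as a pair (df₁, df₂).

k = 4 groups, N = 31 total
df = (k−1, N−k) = (4−1, 31−4) = (3, 27)

degrees of freedom = [3, 27]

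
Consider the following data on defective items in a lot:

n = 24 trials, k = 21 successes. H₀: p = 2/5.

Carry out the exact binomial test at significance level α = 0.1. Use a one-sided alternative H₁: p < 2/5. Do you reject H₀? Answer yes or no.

reject H₀: no

Exact binomial: n=24, k=21, p₀=2/5=0.4000
P(X≤21) from Σ C(n,i)·p₀^i·(1−p₀)^(n−i)
p-value (one-sided, H₁ less) = 1.00000
At α=0.1: p ≥ α → fail to reject H₀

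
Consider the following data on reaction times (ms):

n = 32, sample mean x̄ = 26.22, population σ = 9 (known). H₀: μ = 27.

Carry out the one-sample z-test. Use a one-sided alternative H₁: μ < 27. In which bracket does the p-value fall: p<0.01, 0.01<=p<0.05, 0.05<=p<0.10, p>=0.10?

p-value bracket: p>=0.10

SE = σ/√n = 9/√32 = 1.5910
z = (x̄−μ₀)/SE = (26.22−27)/1.5910 = -0.4903
p-value (one-sided, H₁ less) = 0.31197
→ bracket: p>=0.10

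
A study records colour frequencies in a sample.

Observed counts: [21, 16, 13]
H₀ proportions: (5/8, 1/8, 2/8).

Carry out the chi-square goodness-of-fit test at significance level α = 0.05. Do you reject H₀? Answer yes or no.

reject H₀: yes

n = 50; E_i = n·p_i = [31.25, 6.25, 12.50]
χ² = (21−31.25)²/31.25 + (16−6.25)²/6.25 + (13−12.50)²/12.50 = 18.5920
df = 2
p-value (upper-tail) = 0.00009
At α=0.05: p < α → reject H₀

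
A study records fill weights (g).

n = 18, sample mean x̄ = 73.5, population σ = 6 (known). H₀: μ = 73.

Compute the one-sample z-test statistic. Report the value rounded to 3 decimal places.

SE = σ/√n = 6/√18 = 1.4142
z = (x̄−μ₀)/SE = (73.5−73)/1.4142 = 0.3536

test statistic = 0.354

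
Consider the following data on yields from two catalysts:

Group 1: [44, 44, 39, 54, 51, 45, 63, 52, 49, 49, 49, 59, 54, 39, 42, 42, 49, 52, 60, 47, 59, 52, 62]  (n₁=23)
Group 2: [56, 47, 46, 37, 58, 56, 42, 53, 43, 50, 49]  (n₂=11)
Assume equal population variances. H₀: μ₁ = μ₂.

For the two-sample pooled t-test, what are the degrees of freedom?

degrees of freedom = 32

df = n₁ + n₂ − 2 = 23 + 11 − 2 = 32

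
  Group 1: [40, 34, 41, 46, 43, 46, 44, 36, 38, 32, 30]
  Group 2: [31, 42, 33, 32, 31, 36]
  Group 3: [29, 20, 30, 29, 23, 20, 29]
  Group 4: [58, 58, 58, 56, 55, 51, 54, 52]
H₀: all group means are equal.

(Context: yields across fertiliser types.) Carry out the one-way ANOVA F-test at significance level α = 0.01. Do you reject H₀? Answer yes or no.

reject H₀: yes

Group means [39.09, 34.17, 25.71, 55.25], grand mean 39.281
SSB = Σnᵢ(x̄ᵢ−x̄)² = 3485.798; SSW = ΣΣ(x−x̄ᵢ)² = 576.671
MSB = 3485.798/3 = 1161.9326; MSW = 576.671/28 = 20.5954
F = MSB/MSW = 56.4171
df = (3, 28)
p-value (upper-tail) = 0.00000
At α=0.01: p < α → reject H₀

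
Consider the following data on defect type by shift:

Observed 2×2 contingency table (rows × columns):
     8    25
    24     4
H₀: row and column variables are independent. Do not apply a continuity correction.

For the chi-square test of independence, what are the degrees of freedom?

df = (r−1)(c−1) = (2−1)·(2−1) = 1

degrees of freedom = 1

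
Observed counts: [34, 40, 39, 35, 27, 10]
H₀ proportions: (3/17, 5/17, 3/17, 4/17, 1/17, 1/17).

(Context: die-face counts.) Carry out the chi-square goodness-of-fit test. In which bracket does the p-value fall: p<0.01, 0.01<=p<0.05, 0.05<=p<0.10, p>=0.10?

p-value bracket: p<0.01

n = 185; E_i = n·p_i = [32.65, 54.41, 32.65, 43.53, 10.88, 10.88]
χ² = (34−32.65)²/32.65 + (40−54.41)²/54.41 + (39−32.65)²/32.65 + (35−43.53)²/43.53 + (27−10.88)²/10.88 + (10−10.88)²/10.88 = 30.7239
df = 5
p-value (upper-tail) = 0.00001
→ bracket: p<0.01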